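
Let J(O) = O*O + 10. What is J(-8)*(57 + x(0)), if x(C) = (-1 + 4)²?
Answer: 4884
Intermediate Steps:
J(O) = 10 + O² (J(O) = O² + 10 = 10 + O²)
x(C) = 9 (x(C) = 3² = 9)
J(-8)*(57 + x(0)) = (10 + (-8)²)*(57 + 9) = (10 + 64)*66 = 74*66 = 4884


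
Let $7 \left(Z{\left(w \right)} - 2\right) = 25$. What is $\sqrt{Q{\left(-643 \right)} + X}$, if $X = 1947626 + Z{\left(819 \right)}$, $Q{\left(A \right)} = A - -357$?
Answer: $\frac{\sqrt{95419933}}{7} \approx 1395.5$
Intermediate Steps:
$Q{\left(A \right)} = 357 + A$ ($Q{\left(A \right)} = A + 357 = 357 + A$)
$Z{\left(w \right)} = \frac{39}{7}$ ($Z{\left(w \right)} = 2 + \frac{1}{7} \cdot 25 = 2 + \frac{25}{7} = \frac{39}{7}$)
$X = \frac{13633421}{7}$ ($X = 1947626 + \frac{39}{7} = \frac{13633421}{7} \approx 1.9476 \cdot 10^{6}$)
$\sqrt{Q{\left(-643 \right)} + X} = \sqrt{\left(357 - 643\right) + \frac{13633421}{7}} = \sqrt{-286 + \frac{13633421}{7}} = \sqrt{\frac{13631419}{7}} = \frac{\sqrt{95419933}}{7}$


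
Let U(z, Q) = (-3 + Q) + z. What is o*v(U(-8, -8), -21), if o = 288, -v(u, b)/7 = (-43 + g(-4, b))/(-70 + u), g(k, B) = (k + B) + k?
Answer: -145152/89 ≈ -1630.9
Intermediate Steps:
U(z, Q) = -3 + Q + z
g(k, B) = B + 2*k (g(k, B) = (B + k) + k = B + 2*k)
v(u, b) = -7*(-51 + b)/(-70 + u) (v(u, b) = -7*(-43 + (b + 2*(-4)))/(-70 + u) = -7*(-43 + (b - 8))/(-70 + u) = -7*(-43 + (-8 + b))/(-70 + u) = -7*(-51 + b)/(-70 + u))
o*v(U(-8, -8), -21) = 288*(7*(51 - 1*(-21))/(-70 + (-3 - 8 - 8))) = 288*(7*(51 + 21)/(-70 - 19)) = 288*(7*72/(-89)) = 288*(7*(-1/89)*72) = 288*(-504/89) = -145152/89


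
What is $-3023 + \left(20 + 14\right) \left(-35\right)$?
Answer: $-4213$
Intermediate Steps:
$-3023 + \left(20 + 14\right) \left(-35\right) = -3023 + 34 \left(-35\right) = -3023 - 1190 = -4213$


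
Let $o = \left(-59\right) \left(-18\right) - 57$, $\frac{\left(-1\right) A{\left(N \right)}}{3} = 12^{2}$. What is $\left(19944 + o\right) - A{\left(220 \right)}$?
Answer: $21381$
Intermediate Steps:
$A{\left(N \right)} = -432$ ($A{\left(N \right)} = - 3 \cdot 12^{2} = \left(-3\right) 144 = -432$)
$o = 1005$ ($o = 1062 - 57 = 1005$)
$\left(19944 + o\right) - A{\left(220 \right)} = \left(19944 + 1005\right) - -432 = 20949 + 432 = 21381$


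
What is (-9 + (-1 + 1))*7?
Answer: -63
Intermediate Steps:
(-9 + (-1 + 1))*7 = (-9 + 0)*7 = -9*7 = -63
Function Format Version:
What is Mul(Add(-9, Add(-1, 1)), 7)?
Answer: -63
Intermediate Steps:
Mul(Add(-9, Add(-1, 1)), 7) = Mul(Add(-9, 0), 7) = Mul(-9, 7) = -63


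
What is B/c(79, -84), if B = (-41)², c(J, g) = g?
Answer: -1681/84 ≈ -20.012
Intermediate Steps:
B = 1681
B/c(79, -84) = 1681/(-84) = 1681*(-1/84) = -1681/84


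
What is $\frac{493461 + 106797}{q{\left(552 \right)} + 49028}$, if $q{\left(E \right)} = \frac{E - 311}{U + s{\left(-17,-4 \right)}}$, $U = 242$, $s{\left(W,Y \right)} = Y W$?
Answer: $\frac{62026660}{5066307} \approx 12.243$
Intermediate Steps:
$s{\left(W,Y \right)} = W Y$
$q{\left(E \right)} = - \frac{311}{310} + \frac{E}{310}$ ($q{\left(E \right)} = \frac{E - 311}{242 - -68} = \frac{-311 + E}{242 + 68} = \frac{-311 + E}{310} = \left(-311 + E\right) \frac{1}{310} = - \frac{311}{310} + \frac{E}{310}$)
$\frac{493461 + 106797}{q{\left(552 \right)} + 49028} = \frac{493461 + 106797}{\left(- \frac{311}{310} + \frac{1}{310} \cdot 552\right) + 49028} = \frac{600258}{\left(- \frac{311}{310} + \frac{276}{155}\right) + 49028} = \frac{600258}{\frac{241}{310} + 49028} = \frac{600258}{\frac{15198921}{310}} = 600258 \cdot \frac{310}{15198921} = \frac{62026660}{5066307}$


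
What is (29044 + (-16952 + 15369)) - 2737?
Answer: 24724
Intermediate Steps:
(29044 + (-16952 + 15369)) - 2737 = (29044 - 1583) - 2737 = 27461 - 2737 = 24724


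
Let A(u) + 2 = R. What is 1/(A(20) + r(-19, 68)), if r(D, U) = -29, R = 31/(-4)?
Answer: -4/155 ≈ -0.025806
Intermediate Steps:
R = -31/4 (R = 31*(-1/4) = -31/4 ≈ -7.7500)
A(u) = -39/4 (A(u) = -2 - 31/4 = -39/4)
1/(A(20) + r(-19, 68)) = 1/(-39/4 - 29) = 1/(-155/4) = -4/155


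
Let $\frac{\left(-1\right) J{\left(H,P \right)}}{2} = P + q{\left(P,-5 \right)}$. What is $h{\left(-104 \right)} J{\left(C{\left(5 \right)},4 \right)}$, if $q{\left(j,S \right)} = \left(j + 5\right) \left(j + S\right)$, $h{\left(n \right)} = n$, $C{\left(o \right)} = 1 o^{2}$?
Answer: $-1040$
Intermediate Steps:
$C{\left(o \right)} = o^{2}$
$q{\left(j,S \right)} = \left(5 + j\right) \left(S + j\right)$
$J{\left(H,P \right)} = 50 - 2 P - 2 P^{2}$ ($J{\left(H,P \right)} = - 2 \left(P + \left(P^{2} + 5 \left(-5\right) + 5 P - 5 P\right)\right) = - 2 \left(P + \left(P^{2} - 25 + 5 P - 5 P\right)\right) = - 2 \left(P + \left(-25 + P^{2}\right)\right) = - 2 \left(-25 + P + P^{2}\right) = 50 - 2 P - 2 P^{2}$)
$h{\left(-104 \right)} J{\left(C{\left(5 \right)},4 \right)} = - 104 \left(50 - 8 - 2 \cdot 4^{2}\right) = - 104 \left(50 - 8 - 32\right) = \left(-104\right) 10 = -1040$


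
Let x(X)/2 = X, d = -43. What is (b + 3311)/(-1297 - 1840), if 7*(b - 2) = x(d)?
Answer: -23105/21959 ≈ -1.0522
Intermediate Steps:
x(X) = 2*X
b = -72/7 (b = 2 + (2*(-43))/7 = 2 + (⅐)*(-86) = 2 - 86/7 = -72/7 ≈ -10.286)
(b + 3311)/(-1297 - 1840) = (-72/7 + 3311)/(-1297 - 1840) = (23105/7)/(-3137) = (23105/7)*(-1/3137) = -23105/21959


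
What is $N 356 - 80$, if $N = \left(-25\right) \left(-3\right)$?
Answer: $26620$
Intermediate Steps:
$N = 75$
$N 356 - 80 = 75 \cdot 356 - 80 = 26700 + \left(-111 + 31\right) = 26700 - 80 = 26620$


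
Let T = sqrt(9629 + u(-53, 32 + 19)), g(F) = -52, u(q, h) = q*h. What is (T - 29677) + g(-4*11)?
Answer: -29729 + sqrt(6926) ≈ -29646.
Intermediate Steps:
u(q, h) = h*q
T = sqrt(6926) (T = sqrt(9629 + (32 + 19)*(-53)) = sqrt(9629 + 51*(-53)) = sqrt(9629 - 2703) = sqrt(6926) ≈ 83.223)
(T - 29677) + g(-4*11) = (sqrt(6926) - 29677) - 52 = (-29677 + sqrt(6926)) - 52 = -29729 + sqrt(6926)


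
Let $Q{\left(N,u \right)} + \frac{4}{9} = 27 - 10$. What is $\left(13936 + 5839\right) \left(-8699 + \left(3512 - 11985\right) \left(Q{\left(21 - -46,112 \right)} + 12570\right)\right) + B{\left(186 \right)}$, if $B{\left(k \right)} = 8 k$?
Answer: $- \frac{18981849613558}{9} \approx -2.1091 \cdot 10^{12}$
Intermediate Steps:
$Q{\left(N,u \right)} = \frac{149}{9}$ ($Q{\left(N,u \right)} = - \frac{4}{9} + \left(27 - 10\right) = - \frac{4}{9} + 17 = \frac{149}{9}$)
$\left(13936 + 5839\right) \left(-8699 + \left(3512 - 11985\right) \left(Q{\left(21 - -46,112 \right)} + 12570\right)\right) + B{\left(186 \right)} = \left(13936 + 5839\right) \left(-8699 + \left(3512 - 11985\right) \left(\frac{149}{9} + 12570\right)\right) + 8 \cdot 186 = 19775 \left(-8699 - \frac{959812967}{9}\right) + 1488 = 19775 \left(- \frac{959891258}{9}\right) + 1488 = - \frac{18981849626950}{9} + 1488 = - \frac{18981849613558}{9}$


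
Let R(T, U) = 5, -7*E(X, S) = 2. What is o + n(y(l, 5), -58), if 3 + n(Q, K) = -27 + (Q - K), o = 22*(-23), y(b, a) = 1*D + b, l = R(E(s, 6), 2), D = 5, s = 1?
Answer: -468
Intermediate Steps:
E(X, S) = -2/7 (E(X, S) = -1/7*2 = -2/7)
l = 5
y(b, a) = 5 + b (y(b, a) = 1*5 + b = 5 + b)
o = -506
n(Q, K) = -30 + Q - K (n(Q, K) = -3 + (-27 + (Q - K)) = -3 + (-27 + Q - K) = -30 + Q - K)
o + n(y(l, 5), -58) = -506 + (-30 + (5 + 5) - 1*(-58)) = -506 + (-30 + 10 + 58) = -506 + 38 = -468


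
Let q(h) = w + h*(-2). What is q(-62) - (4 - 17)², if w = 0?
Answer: -45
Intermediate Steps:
q(h) = -2*h (q(h) = 0 + h*(-2) = 0 - 2*h = -2*h)
q(-62) - (4 - 17)² = -2*(-62) - (4 - 17)² = 124 - 1*(-13)² = 124 - 1*169 = 124 - 169 = -45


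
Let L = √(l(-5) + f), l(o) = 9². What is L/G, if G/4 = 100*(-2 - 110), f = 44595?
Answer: -3*√1241/22400 ≈ -0.0047180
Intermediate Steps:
l(o) = 81
G = -44800 (G = 4*(100*(-2 - 110)) = 4*(100*(-112)) = 4*(-11200) = -44800)
L = 6*√1241 (L = √(81 + 44595) = √44676 = 6*√1241 ≈ 211.37)
L/G = (6*√1241)/(-44800) = (6*√1241)*(-1/44800) = -3*√1241/22400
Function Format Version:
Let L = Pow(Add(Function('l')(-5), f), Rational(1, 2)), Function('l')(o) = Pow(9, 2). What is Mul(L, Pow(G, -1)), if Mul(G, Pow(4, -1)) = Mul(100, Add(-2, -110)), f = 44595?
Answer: Mul(Rational(-3, 22400), Pow(1241, Rational(1, 2))) ≈ -0.0047180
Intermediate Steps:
Function('l')(o) = 81
G = -44800 (G = Mul(4, Mul(100, Add(-2, -110))) = Mul(4, Mul(100, -112)) = Mul(4, -11200) = -44800)
L = Mul(6, Pow(1241, Rational(1, 2))) (L = Pow(Add(81, 44595), Rational(1, 2)) = Pow(44676, Rational(1, 2)) = Mul(6, Pow(1241, Rational(1, 2))) ≈ 211.37)
Mul(L, Pow(G, -1)) = Mul(Mul(6, Pow(1241, Rational(1, 2))), Pow(-44800, -1)) = Mul(Mul(6, Pow(1241, Rational(1, 2))), Rational(-1, 44800)) = Mul(Rational(-3, 22400), Pow(1241, Rational(1, 2)))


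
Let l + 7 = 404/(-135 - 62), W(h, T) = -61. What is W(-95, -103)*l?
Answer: 108763/197 ≈ 552.10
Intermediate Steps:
l = -1783/197 (l = -7 + 404/(-135 - 62) = -7 + 404/(-197) = -7 + 404*(-1/197) = -7 - 404/197 = -1783/197 ≈ -9.0508)
W(-95, -103)*l = -61*(-1783/197) = 108763/197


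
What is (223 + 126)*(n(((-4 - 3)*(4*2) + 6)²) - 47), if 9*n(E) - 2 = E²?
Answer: 727034357/3 ≈ 2.4234e+8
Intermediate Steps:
n(E) = 2/9 + E²/9
(223 + 126)*(n(((-4 - 3)*(4*2) + 6)²) - 47) = (223 + 126)*((2/9 + (((-4 - 3)*(4*2) + 6)²)²/9) - 47) = 349*((2/9 + ((-7*8 + 6)²)²/9) - 47) = 349*((2/9 + ((-56 + 6)²)²/9) - 47) = 349*((2/9 + ((-50)²)²/9) - 47) = 349*((2/9 + (⅑)*2500²) - 47) = 349*((2/9 + (⅑)*6250000) - 47) = 349*((2/9 + 6250000/9) - 47) = 349*(2083334/3 - 47) = 349*(2083193/3) = 727034357/3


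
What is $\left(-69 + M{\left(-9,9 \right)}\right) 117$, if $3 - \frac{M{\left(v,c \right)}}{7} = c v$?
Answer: $60723$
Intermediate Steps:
$M{\left(v,c \right)} = 21 - 7 c v$
$\left(-69 + M{\left(-9,9 \right)}\right) 117 = \left(-69 - \left(-21 + 63 \left(-9\right)\right)\right) 117 = \left(-69 + \left(21 + 567\right)\right) 117 = \left(-69 + 588\right) 117 = 519 \cdot 117 = 60723$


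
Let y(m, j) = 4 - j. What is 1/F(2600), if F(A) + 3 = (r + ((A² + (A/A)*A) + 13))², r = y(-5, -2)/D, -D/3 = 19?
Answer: 361/16509588872224942 ≈ 2.1866e-14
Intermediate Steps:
D = -57 (D = -3*19 = -57)
r = -2/19 (r = (4 - 1*(-2))/(-57) = (4 + 2)*(-1/57) = 6*(-1/57) = -2/19 ≈ -0.10526)
F(A) = -3 + (245/19 + A + A²)² (F(A) = -3 + (-2/19 + ((A² + (A/A)*A) + 13))² = -3 + (-2/19 + ((A² + 1*A) + 13))² = -3 + (-2/19 + ((A² + A) + 13))² = -3 + (-2/19 + ((A + A²) + 13))² = -3 + (-2/19 + (13 + A + A²))² = -3 + (245/19 + A + A²)²)
1/F(2600) = 1/(-3 + (245 + 19*2600 + 19*2600²)²/361) = 1/(-3 + (245 + 49400 + 19*6760000)²/361) = 1/(-3 + (245 + 49400 + 128440000)²/361) = 1/(-3 + (1/361)*128489645²) = 1/(-3 + (1/361)*16509588872226025) = 1/(-3 + 16509588872226025/361) = 1/(16509588872224942/361) = 361/16509588872224942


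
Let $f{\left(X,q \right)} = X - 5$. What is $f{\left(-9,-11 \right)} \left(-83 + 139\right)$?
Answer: $-784$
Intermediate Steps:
$f{\left(X,q \right)} = -5 + X$
$f{\left(-9,-11 \right)} \left(-83 + 139\right) = \left(-5 - 9\right) \left(-83 + 139\right) = \left(-14\right) 56 = -784$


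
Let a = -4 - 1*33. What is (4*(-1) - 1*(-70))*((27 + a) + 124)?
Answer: 7524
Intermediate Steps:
a = -37 (a = -4 - 33 = -37)
(4*(-1) - 1*(-70))*((27 + a) + 124) = (4*(-1) - 1*(-70))*((27 - 37) + 124) = (-4 + 70)*(-10 + 124) = 66*114 = 7524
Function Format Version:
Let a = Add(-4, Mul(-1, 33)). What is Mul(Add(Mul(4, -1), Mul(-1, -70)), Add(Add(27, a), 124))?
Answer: 7524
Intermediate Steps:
a = -37 (a = Add(-4, -33) = -37)
Mul(Add(Mul(4, -1), Mul(-1, -70)), Add(Add(27, a), 124)) = Mul(Add(Mul(4, -1), Mul(-1, -70)), Add(Add(27, -37), 124)) = Mul(Add(-4, 70), Add(-10, 124)) = Mul(66, 114) = 7524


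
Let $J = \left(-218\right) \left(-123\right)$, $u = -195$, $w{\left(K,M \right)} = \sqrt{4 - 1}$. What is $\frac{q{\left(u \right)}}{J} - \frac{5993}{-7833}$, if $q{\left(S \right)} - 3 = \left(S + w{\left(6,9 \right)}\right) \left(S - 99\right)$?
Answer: $\frac{203261897}{70011354} - \frac{49 \sqrt{3}}{4469} \approx 2.8843$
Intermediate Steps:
$w{\left(K,M \right)} = \sqrt{3}$
$J = 26814$
$q{\left(S \right)} = 3 + \left(-99 + S\right) \left(S + \sqrt{3}\right)$ ($q{\left(S \right)} = 3 + \left(S + \sqrt{3}\right) \left(S - 99\right) = 3 + \left(S + \sqrt{3}\right) \left(-99 + S\right) = 3 + \left(-99 + S\right) \left(S + \sqrt{3}\right)$)
$\frac{q{\left(u \right)}}{J} - \frac{5993}{-7833} = \frac{3 + \left(-195\right)^{2} - -19305 - 99 \sqrt{3} - 195 \sqrt{3}}{26814} - \frac{5993}{-7833} = \left(3 + 38025 + 19305 - 99 \sqrt{3} - 195 \sqrt{3}\right) \frac{1}{26814} - - \frac{5993}{7833} = \left(57333 - 294 \sqrt{3}\right) \frac{1}{26814} + \frac{5993}{7833} = \left(\frac{19111}{8938} - \frac{49 \sqrt{3}}{4469}\right) + \frac{5993}{7833} = \frac{203261897}{70011354} - \frac{49 \sqrt{3}}{4469}$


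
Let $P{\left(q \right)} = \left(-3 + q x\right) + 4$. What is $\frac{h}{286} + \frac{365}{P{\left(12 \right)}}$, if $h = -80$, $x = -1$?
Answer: $- \frac{435}{13} \approx -33.462$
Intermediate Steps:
$P{\left(q \right)} = 1 - q$ ($P{\left(q \right)} = \left(-3 + q \left(-1\right)\right) + 4 = \left(-3 - q\right) + 4 = 1 - q$)
$\frac{h}{286} + \frac{365}{P{\left(12 \right)}} = - \frac{80}{286} + \frac{365}{1 - 12} = \left(-80\right) \frac{1}{286} + \frac{365}{1 - 12} = - \frac{40}{143} + \frac{365}{-11} = - \frac{40}{143} + 365 \left(- \frac{1}{11}\right) = - \frac{40}{143} - \frac{365}{11} = - \frac{435}{13}$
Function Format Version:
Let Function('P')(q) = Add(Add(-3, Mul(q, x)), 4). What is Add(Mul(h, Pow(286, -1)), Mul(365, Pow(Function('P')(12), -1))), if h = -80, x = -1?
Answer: Rational(-435, 13) ≈ -33.462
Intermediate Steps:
Function('P')(q) = Add(1, Mul(-1, q)) (Function('P')(q) = Add(Add(-3, Mul(q, -1)), 4) = Add(Add(-3, Mul(-1, q)), 4) = Add(1, Mul(-1, q)))
Add(Mul(h, Pow(286, -1)), Mul(365, Pow(Function('P')(12), -1))) = Add(Mul(-80, Pow(286, -1)), Mul(365, Pow(Add(1, Mul(-1, 12)), -1))) = Add(Mul(-80, Rational(1, 286)), Mul(365, Pow(Add(1, -12), -1))) = Add(Rational(-40, 143), Mul(365, Pow(-11, -1))) = Add(Rational(-40, 143), Mul(365, Rational(-1, 11))) = Add(Rational(-40, 143), Rational(-365, 11)) = Rational(-435, 13)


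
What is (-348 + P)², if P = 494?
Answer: 21316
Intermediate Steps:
(-348 + P)² = (-348 + 494)² = 146² = 21316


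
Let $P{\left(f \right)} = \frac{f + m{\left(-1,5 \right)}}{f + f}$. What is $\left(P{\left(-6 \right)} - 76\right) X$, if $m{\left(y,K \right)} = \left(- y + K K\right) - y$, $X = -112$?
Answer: $8708$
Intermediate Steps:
$m{\left(y,K \right)} = K^{2} - 2 y$ ($m{\left(y,K \right)} = \left(- y + K^{2}\right) - y = \left(K^{2} - y\right) - y = K^{2} - 2 y$)
$P{\left(f \right)} = \frac{27 + f}{2 f}$ ($P{\left(f \right)} = \frac{f - \left(-2 - 5^{2}\right)}{f + f} = \frac{f + \left(25 + 2\right)}{2 f} = \left(f + 27\right) \frac{1}{2 f} = \left(27 + f\right) \frac{1}{2 f} = \frac{27 + f}{2 f}$)
$\left(P{\left(-6 \right)} - 76\right) X = \left(\frac{27 - 6}{2 \left(-6\right)} - 76\right) \left(-112\right) = \left(\frac{1}{2} \left(- \frac{1}{6}\right) 21 - 76\right) \left(-112\right) = \left(- \frac{7}{4} - 76\right) \left(-112\right) = \left(- \frac{311}{4}\right) \left(-112\right) = 8708$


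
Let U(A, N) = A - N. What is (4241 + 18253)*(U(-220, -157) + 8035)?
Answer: 179322168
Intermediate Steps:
(4241 + 18253)*(U(-220, -157) + 8035) = (4241 + 18253)*((-220 - 1*(-157)) + 8035) = 22494*((-220 + 157) + 8035) = 22494*(-63 + 8035) = 22494*7972 = 179322168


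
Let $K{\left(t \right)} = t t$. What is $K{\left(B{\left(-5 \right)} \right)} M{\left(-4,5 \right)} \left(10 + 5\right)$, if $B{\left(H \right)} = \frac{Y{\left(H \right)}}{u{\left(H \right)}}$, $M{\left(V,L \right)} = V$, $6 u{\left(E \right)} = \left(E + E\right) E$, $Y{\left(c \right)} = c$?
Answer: $- \frac{108}{5} \approx -21.6$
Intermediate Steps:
$u{\left(E \right)} = \frac{E^{2}}{3}$ ($u{\left(E \right)} = \frac{\left(E + E\right) E}{6} = \frac{2 E E}{6} = \frac{2 E^{2}}{6} = \frac{E^{2}}{3}$)
$B{\left(H \right)} = \frac{3}{H}$ ($B{\left(H \right)} = \frac{H}{\frac{1}{3} H^{2}} = H \frac{3}{H^{2}} = \frac{3}{H}$)
$K{\left(t \right)} = t^{2}$
$K{\left(B{\left(-5 \right)} \right)} M{\left(-4,5 \right)} \left(10 + 5\right) = \left(\frac{3}{-5}\right)^{2} \left(- 4 \left(10 + 5\right)\right) = \left(3 \left(- \frac{1}{5}\right)\right)^{2} \left(\left(-4\right) 15\right) = \left(- \frac{3}{5}\right)^{2} \left(-60\right) = \frac{9}{25} \left(-60\right) = - \frac{108}{5}$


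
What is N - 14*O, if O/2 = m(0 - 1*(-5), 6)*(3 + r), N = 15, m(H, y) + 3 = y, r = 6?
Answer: -741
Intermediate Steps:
m(H, y) = -3 + y
O = 54 (O = 2*((-3 + 6)*(3 + 6)) = 2*(3*9) = 2*27 = 54)
N - 14*O = 15 - 14*54 = 15 - 756 = -741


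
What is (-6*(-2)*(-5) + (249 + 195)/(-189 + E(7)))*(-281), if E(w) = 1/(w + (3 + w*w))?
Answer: 97675038/5575 ≈ 17520.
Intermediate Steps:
E(w) = 1/(3 + w + w**2) (E(w) = 1/(w + (3 + w**2)) = 1/(3 + w + w**2))
(-6*(-2)*(-5) + (249 + 195)/(-189 + E(7)))*(-281) = (-6*(-2)*(-5) + (249 + 195)/(-189 + 1/(3 + 7 + 7**2)))*(-281) = (12*(-5) + 444/(-189 + 1/(3 + 7 + 49)))*(-281) = (-60 + 444/(-189 + 1/59))*(-281) = (-60 + 444/(-11150/59))*(-281) = (-60 + 444*(-59/11150))*(-281) = (-60 - 13098/5575)*(-281) = -347598/5575*(-281) = 97675038/5575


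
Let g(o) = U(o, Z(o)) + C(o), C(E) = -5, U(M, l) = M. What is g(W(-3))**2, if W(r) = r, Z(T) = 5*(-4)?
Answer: 64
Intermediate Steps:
Z(T) = -20
g(o) = -5 + o (g(o) = o - 5 = -5 + o)
g(W(-3))**2 = (-5 - 3)**2 = (-8)**2 = 64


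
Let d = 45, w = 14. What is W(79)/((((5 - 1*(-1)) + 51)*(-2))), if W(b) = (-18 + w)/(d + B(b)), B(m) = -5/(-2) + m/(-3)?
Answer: 4/2413 ≈ 0.0016577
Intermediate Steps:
B(m) = 5/2 - m/3 (B(m) = -5*(-½) + m*(-⅓) = 5/2 - m/3)
W(b) = -4/(95/2 - b/3) (W(b) = (-18 + 14)/(45 + (5/2 - b/3)) = -4/(95/2 - b/3))
W(79)/((((5 - 1*(-1)) + 51)*(-2))) = (24/(-285 + 2*79))/((((5 - 1*(-1)) + 51)*(-2))) = (24/(-285 + 158))/((((5 + 1) + 51)*(-2))) = (24/(-127))/(((6 + 51)*(-2))) = (24*(-1/127))/((57*(-2))) = -24/127/(-114) = -24/127*(-1/114) = 4/2413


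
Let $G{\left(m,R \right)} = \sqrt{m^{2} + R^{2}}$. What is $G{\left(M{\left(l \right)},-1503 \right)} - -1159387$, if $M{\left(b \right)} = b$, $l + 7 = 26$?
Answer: $1159387 + \sqrt{2259370} \approx 1.1609 \cdot 10^{6}$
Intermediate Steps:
$l = 19$ ($l = -7 + 26 = 19$)
$G{\left(m,R \right)} = \sqrt{R^{2} + m^{2}}$
$G{\left(M{\left(l \right)},-1503 \right)} - -1159387 = \sqrt{\left(-1503\right)^{2} + 19^{2}} - -1159387 = \sqrt{2259009 + 361} + 1159387 = \sqrt{2259370} + 1159387 = 1159387 + \sqrt{2259370}$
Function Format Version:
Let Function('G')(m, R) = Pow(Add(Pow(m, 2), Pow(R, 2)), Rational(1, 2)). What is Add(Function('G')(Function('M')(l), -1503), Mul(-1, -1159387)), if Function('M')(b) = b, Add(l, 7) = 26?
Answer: Add(1159387, Pow(2259370, Rational(1, 2))) ≈ 1.1609e+6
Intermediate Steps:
l = 19 (l = Add(-7, 26) = 19)
Function('G')(m, R) = Pow(Add(Pow(R, 2), Pow(m, 2)), Rational(1, 2))
Add(Function('G')(Function('M')(l), -1503), Mul(-1, -1159387)) = Add(Pow(Add(Pow(-1503, 2), Pow(19, 2)), Rational(1, 2)), Mul(-1, -1159387)) = Add(Pow(Add(2259009, 361), Rational(1, 2)), 1159387) = Add(Pow(2259370, Rational(1, 2)), 1159387) = Add(1159387, Pow(2259370, Rational(1, 2)))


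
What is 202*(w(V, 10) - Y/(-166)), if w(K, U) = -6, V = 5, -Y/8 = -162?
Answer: 30300/83 ≈ 365.06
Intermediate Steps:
Y = 1296 (Y = -8*(-162) = 1296)
202*(w(V, 10) - Y/(-166)) = 202*(-6 - 1296/(-166)) = 202*(-6 - 1296*(-1)/166) = 202*(-6 - 1*(-648/83)) = 202*(-6 + 648/83) = 202*(150/83) = 30300/83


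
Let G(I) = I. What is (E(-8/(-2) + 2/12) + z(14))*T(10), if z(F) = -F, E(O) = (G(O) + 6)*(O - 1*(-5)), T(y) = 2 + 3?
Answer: 14255/36 ≈ 395.97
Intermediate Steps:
T(y) = 5
E(O) = (5 + O)*(6 + O) (E(O) = (O + 6)*(O - 1*(-5)) = (6 + O)*(O + 5) = (6 + O)*(5 + O) = (5 + O)*(6 + O))
(E(-8/(-2) + 2/12) + z(14))*T(10) = ((30 + (-8/(-2) + 2/12)² + 11*(-8/(-2) + 2/12)) - 1*14)*5 = ((30 + (-8*(-½) + 2*(1/12))² + 11*(-8*(-½) + 2*(1/12))) - 14)*5 = ((30 + (4 + ⅙)² + 11*(4 + ⅙)) - 14)*5 = ((30 + (25/6)² + 11*(25/6)) - 14)*5 = ((30 + 625/36 + 275/6) - 14)*5 = (3355/36 - 14)*5 = (2851/36)*5 = 14255/36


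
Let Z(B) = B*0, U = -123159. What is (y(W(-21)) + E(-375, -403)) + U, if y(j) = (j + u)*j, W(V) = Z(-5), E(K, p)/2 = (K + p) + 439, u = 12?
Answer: -123837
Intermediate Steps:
Z(B) = 0
E(K, p) = 878 + 2*K + 2*p (E(K, p) = 2*((K + p) + 439) = 2*(439 + K + p) = 878 + 2*K + 2*p)
W(V) = 0
y(j) = j*(12 + j) (y(j) = (j + 12)*j = (12 + j)*j = j*(12 + j))
(y(W(-21)) + E(-375, -403)) + U = (0*(12 + 0) + (878 + 2*(-375) + 2*(-403))) - 123159 = (0*12 + (878 - 750 - 806)) - 123159 = (0 - 678) - 123159 = -678 - 123159 = -123837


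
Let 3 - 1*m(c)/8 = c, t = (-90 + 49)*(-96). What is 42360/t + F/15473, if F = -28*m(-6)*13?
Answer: 23011733/2537572 ≈ 9.0684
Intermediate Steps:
t = 3936 (t = -41*(-96) = 3936)
m(c) = 24 - 8*c
F = -26208 (F = -28*(24 - 8*(-6))*13 = -28*(24 + 48)*13 = -28*72*13 = -2016*13 = -26208)
42360/t + F/15473 = 42360/3936 - 26208/15473 = 42360*(1/3936) - 26208*1/15473 = 1765/164 - 26208/15473 = 23011733/2537572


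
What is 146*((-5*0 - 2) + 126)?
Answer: 18104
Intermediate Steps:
146*((-5*0 - 2) + 126) = 146*((0 - 2) + 126) = 146*(-2 + 126) = 146*124 = 18104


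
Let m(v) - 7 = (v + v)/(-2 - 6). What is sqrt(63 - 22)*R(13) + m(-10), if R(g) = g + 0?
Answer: 19/2 + 13*sqrt(41) ≈ 92.741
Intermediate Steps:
R(g) = g
m(v) = 7 - v/4 (m(v) = 7 + (v + v)/(-2 - 6) = 7 + (2*v)/(-8) = 7 + (2*v)*(-1/8) = 7 - v/4)
sqrt(63 - 22)*R(13) + m(-10) = sqrt(63 - 22)*13 + (7 - 1/4*(-10)) = sqrt(41)*13 + (7 + 5/2) = 13*sqrt(41) + 19/2 = 19/2 + 13*sqrt(41)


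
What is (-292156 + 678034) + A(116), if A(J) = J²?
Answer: 399334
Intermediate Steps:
(-292156 + 678034) + A(116) = (-292156 + 678034) + 116² = 385878 + 13456 = 399334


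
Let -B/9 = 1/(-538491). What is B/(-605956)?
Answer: -3/108767284132 ≈ -2.7582e-11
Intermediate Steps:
B = 3/179497 (B = -9/(-538491) = -9*(-1/538491) = 3/179497 ≈ 1.6713e-5)
B/(-605956) = (3/179497)/(-605956) = (3/179497)*(-1/605956) = -3/108767284132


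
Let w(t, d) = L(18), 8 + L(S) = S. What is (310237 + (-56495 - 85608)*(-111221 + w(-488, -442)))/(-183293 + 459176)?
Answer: 5267908990/91961 ≈ 57284.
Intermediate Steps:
L(S) = -8 + S
w(t, d) = 10 (w(t, d) = -8 + 18 = 10)
(310237 + (-56495 - 85608)*(-111221 + w(-488, -442)))/(-183293 + 459176) = (310237 + (-56495 - 85608)*(-111221 + 10))/(-183293 + 459176) = (310237 - 142103*(-111211))/275883 = (310237 + 15803416733)*(1/275883) = 15803726970*(1/275883) = 5267908990/91961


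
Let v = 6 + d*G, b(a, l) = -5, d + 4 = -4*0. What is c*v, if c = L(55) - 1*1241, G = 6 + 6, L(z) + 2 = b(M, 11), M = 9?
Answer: 52416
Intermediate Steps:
d = -4 (d = -4 - 4*0 = -4 + 0 = -4)
L(z) = -7 (L(z) = -2 - 5 = -7)
G = 12
c = -1248 (c = -7 - 1*1241 = -7 - 1241 = -1248)
v = -42 (v = 6 - 4*12 = 6 - 48 = -42)
c*v = -1248*(-42) = 52416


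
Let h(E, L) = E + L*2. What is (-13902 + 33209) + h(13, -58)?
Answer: 19204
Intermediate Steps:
h(E, L) = E + 2*L
(-13902 + 33209) + h(13, -58) = (-13902 + 33209) + (13 + 2*(-58)) = 19307 + (13 - 116) = 19307 - 103 = 19204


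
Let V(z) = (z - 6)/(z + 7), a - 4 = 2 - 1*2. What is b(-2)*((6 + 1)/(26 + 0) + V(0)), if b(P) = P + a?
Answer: -107/91 ≈ -1.1758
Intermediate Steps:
a = 4 (a = 4 + (2 - 1*2) = 4 + (2 - 2) = 4 + 0 = 4)
b(P) = 4 + P (b(P) = P + 4 = 4 + P)
V(z) = (-6 + z)/(7 + z)
b(-2)*((6 + 1)/(26 + 0) + V(0)) = (4 - 2)*((6 + 1)/(26 + 0) + (-6 + 0)/(7 + 0)) = 2*(7/26 - 6/7) = 2*(-107/182) = -107/91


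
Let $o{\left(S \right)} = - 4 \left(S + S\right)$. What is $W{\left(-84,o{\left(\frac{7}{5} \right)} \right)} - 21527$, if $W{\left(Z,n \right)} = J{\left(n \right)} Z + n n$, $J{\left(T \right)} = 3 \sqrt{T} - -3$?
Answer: $- \frac{541339}{25} - \frac{504 i \sqrt{70}}{5} \approx -21654.0 - 843.35 i$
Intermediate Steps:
$J{\left(T \right)} = 3 + 3 \sqrt{T}$ ($J{\left(T \right)} = 3 \sqrt{T} + 3 = 3 + 3 \sqrt{T}$)
$o{\left(S \right)} = - 8 S$ ($o{\left(S \right)} = - 4 \cdot 2 S = - 8 S$)
$W{\left(Z,n \right)} = n^{2} + Z \left(3 + 3 \sqrt{n}\right)$ ($W{\left(Z,n \right)} = \left(3 + 3 \sqrt{n}\right) Z + n n = Z \left(3 + 3 \sqrt{n}\right) + n^{2} = n^{2} + Z \left(3 + 3 \sqrt{n}\right)$)
$W{\left(-84,o{\left(\frac{7}{5} \right)} \right)} - 21527 = \left(\left(- 8 \cdot \frac{7}{5}\right)^{2} + 3 \left(-84\right) \left(1 + \sqrt{- 8 \cdot \frac{7}{5}}\right)\right) - 21527 = \left(\left(- 8 \cdot 7 \cdot \frac{1}{5}\right)^{2} + 3 \left(-84\right) \left(1 + \sqrt{- 8 \cdot 7 \cdot \frac{1}{5}}\right)\right) - 21527 = \left(\left(\left(-8\right) \frac{7}{5}\right)^{2} + 3 \left(-84\right) \left(1 + \sqrt{\left(-8\right) \frac{7}{5}}\right)\right) - 21527 = \left(\left(- \frac{56}{5}\right)^{2} + 3 \left(-84\right) \left(1 + \sqrt{- \frac{56}{5}}\right)\right) - 21527 = \left(\frac{3136}{25} + 3 \left(-84\right) \left(1 + \frac{2 i \sqrt{70}}{5}\right)\right) - 21527 = \left(\frac{3136}{25} - \left(252 + \frac{504 i \sqrt{70}}{5}\right)\right) - 21527 = \left(- \frac{3164}{25} - \frac{504 i \sqrt{70}}{5}\right) - 21527 = - \frac{541339}{25} - \frac{504 i \sqrt{70}}{5}$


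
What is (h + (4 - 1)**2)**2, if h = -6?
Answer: 9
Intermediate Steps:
(h + (4 - 1)**2)**2 = (-6 + (4 - 1)**2)**2 = (-6 + 3**2)**2 = (-6 + 9)**2 = 3**2 = 9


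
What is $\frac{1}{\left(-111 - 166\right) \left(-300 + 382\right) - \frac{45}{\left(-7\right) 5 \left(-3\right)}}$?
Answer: $- \frac{7}{159001} \approx -4.4025 \cdot 10^{-5}$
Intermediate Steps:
$\frac{1}{\left(-111 - 166\right) \left(-300 + 382\right) - \frac{45}{\left(-7\right) 5 \left(-3\right)}} = \frac{1}{\left(-277\right) 82 - \frac{45}{\left(-35\right) \left(-3\right)}} = \frac{1}{-22714 - \frac{45}{105}} = \frac{1}{-22714 - \frac{3}{7}} = \frac{1}{- \frac{159001}{7}} = - \frac{7}{159001}$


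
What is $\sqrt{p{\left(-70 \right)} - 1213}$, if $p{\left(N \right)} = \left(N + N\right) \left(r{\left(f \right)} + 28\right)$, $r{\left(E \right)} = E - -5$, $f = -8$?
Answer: $i \sqrt{4713} \approx 68.651 i$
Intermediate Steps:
$r{\left(E \right)} = 5 + E$ ($r{\left(E \right)} = E + 5 = 5 + E$)
$p{\left(N \right)} = 50 N$ ($p{\left(N \right)} = \left(N + N\right) \left(\left(5 - 8\right) + 28\right) = 2 N \left(-3 + 28\right) = 2 N 25 = 50 N$)
$\sqrt{p{\left(-70 \right)} - 1213} = \sqrt{50 \left(-70\right) - 1213} = \sqrt{-3500 - 1213} = \sqrt{-4713} = i \sqrt{4713}$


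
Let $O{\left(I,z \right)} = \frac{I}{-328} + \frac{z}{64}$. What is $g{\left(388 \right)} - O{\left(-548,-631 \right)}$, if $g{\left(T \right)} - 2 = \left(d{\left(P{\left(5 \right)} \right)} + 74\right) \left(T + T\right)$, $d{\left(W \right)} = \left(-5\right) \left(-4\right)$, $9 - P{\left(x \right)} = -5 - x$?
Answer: $\frac{191431791}{2624} \approx 72954.0$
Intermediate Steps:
$P{\left(x \right)} = 14 + x$ ($P{\left(x \right)} = 9 - \left(-5 - x\right) = 9 + \left(5 + x\right) = 14 + x$)
$d{\left(W \right)} = 20$
$O{\left(I,z \right)} = - \frac{I}{328} + \frac{z}{64}$ ($O{\left(I,z \right)} = I \left(- \frac{1}{328}\right) + z \frac{1}{64} = - \frac{I}{328} + \frac{z}{64}$)
$g{\left(T \right)} = 2 + 188 T$ ($g{\left(T \right)} = 2 + \left(20 + 74\right) \left(T + T\right) = 2 + 94 \cdot 2 T = 2 + 188 T$)
$g{\left(388 \right)} - O{\left(-548,-631 \right)} = \left(2 + 188 \cdot 388\right) - \left(\left(- \frac{1}{328}\right) \left(-548\right) + \frac{1}{64} \left(-631\right)\right) = \left(2 + 72944\right) - \left(\frac{137}{82} - \frac{631}{64}\right) = 72946 - - \frac{21487}{2624} = 72946 + \frac{21487}{2624} = \frac{191431791}{2624}$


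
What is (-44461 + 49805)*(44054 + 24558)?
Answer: 366662528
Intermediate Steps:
(-44461 + 49805)*(44054 + 24558) = 5344*68612 = 366662528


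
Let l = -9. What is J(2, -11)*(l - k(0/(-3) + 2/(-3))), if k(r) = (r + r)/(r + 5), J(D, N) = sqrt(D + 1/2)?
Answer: -113*sqrt(10)/26 ≈ -13.744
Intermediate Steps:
J(D, N) = sqrt(1/2 + D) (J(D, N) = sqrt(D + 1/2) = sqrt(1/2 + D))
k(r) = 2*r/(5 + r) (k(r) = (2*r)/(5 + r) = 2*r/(5 + r))
J(2, -11)*(l - k(0/(-3) + 2/(-3))) = (sqrt(2 + 4*2)/2)*(-9 - 2*(0/(-3) + 2/(-3))/(5 + (0/(-3) + 2/(-3)))) = (sqrt(2 + 8)/2)*(-9 - 2*(0*(-1/3) + 2*(-1/3))/(5 + (0*(-1/3) + 2*(-1/3)))) = (sqrt(10)/2)*(-9 - 2*(0 - 2/3)/(5 + (0 - 2/3))) = (sqrt(10)/2)*(-9 - 2*(-2)/(3*(5 - 2/3))) = (sqrt(10)/2)*(-9 - 2*(-2)/(3*13/3)) = (sqrt(10)/2)*(-9 - 2*(-2)*3/(3*13)) = (sqrt(10)/2)*(-9 - 1*(-4/13)) = (sqrt(10)/2)*(-9 + 4/13) = (sqrt(10)/2)*(-113/13) = -113*sqrt(10)/26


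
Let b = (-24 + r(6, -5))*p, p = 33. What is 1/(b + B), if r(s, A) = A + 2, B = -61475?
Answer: -1/62366 ≈ -1.6034e-5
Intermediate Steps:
r(s, A) = 2 + A
b = -891 (b = (-24 + (2 - 5))*33 = (-24 - 3)*33 = -27*33 = -891)
1/(b + B) = 1/(-891 - 61475) = 1/(-62366) = -1/62366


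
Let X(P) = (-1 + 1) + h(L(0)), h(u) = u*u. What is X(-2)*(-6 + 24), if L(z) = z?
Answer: 0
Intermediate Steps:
h(u) = u²
X(P) = 0 (X(P) = (-1 + 1) + 0² = 0 + 0 = 0)
X(-2)*(-6 + 24) = 0*(-6 + 24) = 0*18 = 0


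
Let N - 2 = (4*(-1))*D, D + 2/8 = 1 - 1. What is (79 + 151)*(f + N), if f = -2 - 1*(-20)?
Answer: 4830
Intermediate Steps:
D = -¼ (D = -¼ + (1 - 1) = -¼ + 0 = -¼ ≈ -0.25000)
f = 18 (f = -2 + 20 = 18)
N = 3 (N = 2 + (4*(-1))*(-¼) = 2 - 4*(-¼) = 2 + 1 = 3)
(79 + 151)*(f + N) = (79 + 151)*(18 + 3) = 230*21 = 4830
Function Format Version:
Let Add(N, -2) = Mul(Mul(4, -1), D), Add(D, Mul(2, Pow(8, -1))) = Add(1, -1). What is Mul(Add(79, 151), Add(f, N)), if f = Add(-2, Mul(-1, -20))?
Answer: 4830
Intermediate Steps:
D = Rational(-1, 4) (D = Add(Rational(-1, 4), Add(1, -1)) = Add(Rational(-1, 4), 0) = Rational(-1, 4) ≈ -0.25000)
f = 18 (f = Add(-2, 20) = 18)
N = 3 (N = Add(2, Mul(Mul(4, -1), Rational(-1, 4))) = Add(2, Mul(-4, Rational(-1, 4))) = Add(2, 1) = 3)
Mul(Add(79, 151), Add(f, N)) = Mul(Add(79, 151), Add(18, 3)) = Mul(230, 21) = 4830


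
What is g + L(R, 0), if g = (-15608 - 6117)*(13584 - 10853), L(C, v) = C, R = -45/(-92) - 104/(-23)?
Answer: -5458449239/92 ≈ -5.9331e+7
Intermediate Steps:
R = 461/92 (R = -45*(-1/92) - 104*(-1/23) = 45/92 + 104/23 = 461/92 ≈ 5.0109)
g = -59330975 (g = -21725*2731 = -59330975)
g + L(R, 0) = -59330975 + 461/92 = -5458449239/92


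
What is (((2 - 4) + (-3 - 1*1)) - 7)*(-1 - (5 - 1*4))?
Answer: 26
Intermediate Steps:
(((2 - 4) + (-3 - 1*1)) - 7)*(-1 - (5 - 1*4)) = ((-2 + (-3 - 1)) - 7)*(-1 - (5 - 4)) = ((-2 - 4) - 7)*(-1 - 1*1) = (-6 - 7)*(-1 - 1) = -13*(-2) = 26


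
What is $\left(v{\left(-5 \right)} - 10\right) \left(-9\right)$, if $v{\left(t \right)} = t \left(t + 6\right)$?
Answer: $135$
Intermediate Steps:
$v{\left(t \right)} = t \left(6 + t\right)$
$\left(v{\left(-5 \right)} - 10\right) \left(-9\right) = \left(- 5 \left(6 - 5\right) - 10\right) \left(-9\right) = \left(\left(-5\right) 1 - 10\right) \left(-9\right) = \left(-5 - 10\right) \left(-9\right) = \left(-15\right) \left(-9\right) = 135$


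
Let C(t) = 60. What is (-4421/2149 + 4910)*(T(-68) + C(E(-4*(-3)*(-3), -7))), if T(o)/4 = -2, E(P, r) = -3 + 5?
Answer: 548452788/2149 ≈ 2.5521e+5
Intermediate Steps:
E(P, r) = 2
T(o) = -8 (T(o) = 4*(-2) = -8)
(-4421/2149 + 4910)*(T(-68) + C(E(-4*(-3)*(-3), -7))) = (-4421/2149 + 4910)*(-8 + 60) = (-4421*1/2149 + 4910)*52 = (-4421/2149 + 4910)*52 = (10547169/2149)*52 = 548452788/2149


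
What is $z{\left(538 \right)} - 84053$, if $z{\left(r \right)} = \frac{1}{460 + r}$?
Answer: $- \frac{83884893}{998} \approx -84053.0$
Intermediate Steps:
$z{\left(538 \right)} - 84053 = \frac{1}{460 + 538} - 84053 = \frac{1}{998} - 84053 = - \frac{83884893}{998}$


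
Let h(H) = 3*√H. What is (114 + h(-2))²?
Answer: 12978 + 684*I*√2 ≈ 12978.0 + 967.32*I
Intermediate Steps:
(114 + h(-2))² = (114 + 3*√(-2))² = (114 + 3*(I*√2))² = (114 + 3*I*√2)²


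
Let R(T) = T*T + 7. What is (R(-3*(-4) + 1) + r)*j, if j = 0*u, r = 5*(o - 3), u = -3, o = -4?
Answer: 0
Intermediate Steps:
r = -35 (r = 5*(-4 - 3) = 5*(-7) = -35)
j = 0 (j = 0*(-3) = 0)
R(T) = 7 + T² (R(T) = T² + 7 = 7 + T²)
(R(-3*(-4) + 1) + r)*j = ((7 + (-3*(-4) + 1)²) - 35)*0 = ((7 + (12 + 1)²) - 35)*0 = ((7 + 13²) - 35)*0 = ((7 + 169) - 35)*0 = (176 - 35)*0 = 141*0 = 0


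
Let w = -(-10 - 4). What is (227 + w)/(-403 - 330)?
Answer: -241/733 ≈ -0.32879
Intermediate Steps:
w = 14 (w = -1*(-14) = 14)
(227 + w)/(-403 - 330) = (227 + 14)/(-403 - 330) = 241/(-733) = 241*(-1/733) = -241/733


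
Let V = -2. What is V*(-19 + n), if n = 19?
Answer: 0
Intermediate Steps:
V*(-19 + n) = -2*(-19 + 19) = -2*0 = 0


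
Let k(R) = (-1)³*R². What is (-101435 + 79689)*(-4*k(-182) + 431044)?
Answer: -12254740840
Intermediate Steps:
k(R) = -R²
(-101435 + 79689)*(-4*k(-182) + 431044) = (-101435 + 79689)*(-(-4)*(-182)² + 431044) = -21746*(-(-4)*33124 + 431044) = -21746*(-4*(-33124) + 431044) = -21746*(132496 + 431044) = -21746*563540 = -12254740840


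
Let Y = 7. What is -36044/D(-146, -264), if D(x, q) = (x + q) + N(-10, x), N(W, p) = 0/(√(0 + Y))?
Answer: 18022/205 ≈ 87.912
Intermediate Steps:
N(W, p) = 0 (N(W, p) = 0/(√(0 + 7)) = 0/(√7) = 0*(√7/7) = 0)
D(x, q) = q + x (D(x, q) = (x + q) + 0 = (q + x) + 0 = q + x)
-36044/D(-146, -264) = -36044/(-264 - 146) = -36044/(-410) = -36044*(-1/410) = 18022/205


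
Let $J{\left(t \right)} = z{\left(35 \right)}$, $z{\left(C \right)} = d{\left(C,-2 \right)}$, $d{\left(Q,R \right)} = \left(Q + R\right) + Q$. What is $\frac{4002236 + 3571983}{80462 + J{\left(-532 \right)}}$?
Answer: $\frac{7574219}{80530} \approx 94.055$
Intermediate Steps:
$d{\left(Q,R \right)} = R + 2 Q$
$z{\left(C \right)} = -2 + 2 C$
$J{\left(t \right)} = 68$ ($J{\left(t \right)} = -2 + 2 \cdot 35 = -2 + 70 = 68$)
$\frac{4002236 + 3571983}{80462 + J{\left(-532 \right)}} = \frac{4002236 + 3571983}{80462 + 68} = \frac{7574219}{80530}$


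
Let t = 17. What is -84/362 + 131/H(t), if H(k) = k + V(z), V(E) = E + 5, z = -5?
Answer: 22997/3077 ≈ 7.4738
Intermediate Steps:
V(E) = 5 + E
H(k) = k (H(k) = k + (5 - 5) = k + 0 = k)
-84/362 + 131/H(t) = -84/362 + 131/17 = -84*1/362 + 131*(1/17) = -42/181 + 131/17 = 22997/3077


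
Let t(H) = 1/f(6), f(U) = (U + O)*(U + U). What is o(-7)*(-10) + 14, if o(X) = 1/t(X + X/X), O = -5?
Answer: -106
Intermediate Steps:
f(U) = 2*U*(-5 + U) (f(U) = (U - 5)*(U + U) = (-5 + U)*(2*U) = 2*U*(-5 + U))
t(H) = 1/12 (t(H) = 1/(2*6*(-5 + 6)) = 1/(2*6*1) = 1/12)
o(X) = 12 (o(X) = 1/(1/12) = 12)
o(-7)*(-10) + 14 = 12*(-10) + 14 = -120 + 14 = -106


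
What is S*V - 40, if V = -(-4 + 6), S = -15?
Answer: -10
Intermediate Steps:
V = -2 (V = -1*2 = -2)
S*V - 40 = -15*(-2) - 40 = 30 - 40 = -10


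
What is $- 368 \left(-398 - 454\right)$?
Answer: $313536$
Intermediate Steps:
$- 368 \left(-398 - 454\right) = \left(-368\right) \left(-852\right) = 313536$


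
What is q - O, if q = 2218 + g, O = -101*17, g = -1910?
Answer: 2025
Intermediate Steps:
O = -1717
q = 308 (q = 2218 - 1910 = 308)
q - O = 308 - 1*(-1717) = 308 + 1717 = 2025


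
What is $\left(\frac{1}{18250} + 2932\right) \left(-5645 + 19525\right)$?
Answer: $\frac{74270493388}{1825} \approx 4.0696 \cdot 10^{7}$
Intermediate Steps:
$\left(\frac{1}{18250} + 2932\right) \left(-5645 + 19525\right) = \left(\frac{1}{18250} + 2932\right) 13880 = \frac{53509001}{18250} \cdot 13880 = \frac{74270493388}{1825}$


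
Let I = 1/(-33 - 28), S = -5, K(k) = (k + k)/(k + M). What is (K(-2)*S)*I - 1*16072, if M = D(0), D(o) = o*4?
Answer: -980382/61 ≈ -16072.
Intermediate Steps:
D(o) = 4*o
M = 0 (M = 4*0 = 0)
K(k) = 2 (K(k) = (k + k)/(k + 0) = (2*k)/k = 2)
I = -1/61 (I = 1/(-61) = -1/61 ≈ -0.016393)
(K(-2)*S)*I - 1*16072 = (2*(-5))*(-1/61) - 1*16072 = -10*(-1/61) - 16072 = 10/61 - 16072 = -980382/61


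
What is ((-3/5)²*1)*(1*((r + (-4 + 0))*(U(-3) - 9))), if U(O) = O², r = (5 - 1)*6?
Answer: 0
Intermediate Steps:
r = 24 (r = 4*6 = 24)
((-3/5)²*1)*(1*((r + (-4 + 0))*(U(-3) - 9))) = ((-3/5)²*1)*(1*((24 + (-4 + 0))*((-3)² - 9))) = ((-3*⅕)²*1)*(1*((24 - 4)*(9 - 9))) = ((-⅗)²*1)*(1*(20*0)) = ((9/25)*1)*(1*0) = (9/25)*0 = 0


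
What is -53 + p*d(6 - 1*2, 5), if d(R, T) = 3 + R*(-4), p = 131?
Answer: -1756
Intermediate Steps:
d(R, T) = 3 - 4*R
-53 + p*d(6 - 1*2, 5) = -53 + 131*(3 - 4*(6 - 1*2)) = -53 + 131*(3 - 4*(6 - 2)) = -53 + 131*(3 - 4*4) = -53 + 131*(3 - 16) = -53 + 131*(-13) = -53 - 1703 = -1756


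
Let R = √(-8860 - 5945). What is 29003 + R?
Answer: 29003 + 3*I*√1645 ≈ 29003.0 + 121.68*I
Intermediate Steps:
R = 3*I*√1645 (R = √(-14805) = 3*I*√1645 ≈ 121.68*I)
29003 + R = 29003 + 3*I*√1645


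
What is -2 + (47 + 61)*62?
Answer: 6694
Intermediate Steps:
-2 + (47 + 61)*62 = -2 + 108*62 = -2 + 6696 = 6694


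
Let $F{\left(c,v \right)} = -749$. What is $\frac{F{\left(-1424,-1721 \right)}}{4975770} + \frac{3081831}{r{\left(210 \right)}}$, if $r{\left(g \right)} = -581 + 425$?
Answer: $- \frac{2555747058619}{129370020} \approx -19755.0$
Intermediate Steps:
$r{\left(g \right)} = -156$
$\frac{F{\left(-1424,-1721 \right)}}{4975770} + \frac{3081831}{r{\left(210 \right)}} = - \frac{749}{4975770} + \frac{3081831}{-156} = \left(-749\right) \frac{1}{4975770} + 3081831 \left(- \frac{1}{156}\right) = - \frac{749}{4975770} - \frac{1027277}{52} = - \frac{2555747058619}{129370020}$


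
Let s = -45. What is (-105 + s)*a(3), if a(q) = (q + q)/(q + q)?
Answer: -150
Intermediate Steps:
a(q) = 1 (a(q) = (2*q)/((2*q)) = (2*q)*(1/(2*q)) = 1)
(-105 + s)*a(3) = (-105 - 45)*1 = -150*1 = -150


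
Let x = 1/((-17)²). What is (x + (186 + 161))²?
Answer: 10056880656/83521 ≈ 1.2041e+5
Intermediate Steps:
x = 1/289 ≈ 0.0034602
(x + (186 + 161))² = (1/289 + (186 + 161))² = (1/289 + 347)² = (100284/289)² = 10056880656/83521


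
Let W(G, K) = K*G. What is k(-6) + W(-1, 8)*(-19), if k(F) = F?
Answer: 146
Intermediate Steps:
W(G, K) = G*K
k(-6) + W(-1, 8)*(-19) = -6 - 1*8*(-19) = -6 - 8*(-19) = -6 + 152 = 146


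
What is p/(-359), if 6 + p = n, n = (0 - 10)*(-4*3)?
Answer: -114/359 ≈ -0.31755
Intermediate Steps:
n = 120 (n = -10*(-12) = 120)
p = 114 (p = -6 + 120 = 114)
p/(-359) = 114/(-359) = 114*(-1/359) = -114/359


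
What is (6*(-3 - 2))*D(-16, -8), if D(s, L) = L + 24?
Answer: -480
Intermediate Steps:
D(s, L) = 24 + L
(6*(-3 - 2))*D(-16, -8) = (6*(-3 - 2))*(24 - 8) = (6*(-5))*16 = -30*16 = -480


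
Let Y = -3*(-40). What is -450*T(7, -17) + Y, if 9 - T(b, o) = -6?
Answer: -6630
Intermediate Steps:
T(b, o) = 15 (T(b, o) = 9 - 1*(-6) = 9 + 6 = 15)
Y = 120
-450*T(7, -17) + Y = -450*15 + 120 = -6750 + 120 = -6630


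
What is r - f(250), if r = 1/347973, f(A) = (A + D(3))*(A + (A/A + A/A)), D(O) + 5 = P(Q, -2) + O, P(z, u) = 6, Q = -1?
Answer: -22273055783/347973 ≈ -64008.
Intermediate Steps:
D(O) = 1 + O (D(O) = -5 + (6 + O) = 1 + O)
f(A) = (2 + A)*(4 + A) (f(A) = (A + (1 + 3))*(A + (A/A + A/A)) = (A + 4)*(A + (1 + 1)) = (4 + A)*(A + 2) = (4 + A)*(2 + A) = (2 + A)*(4 + A))
r = 1/347973 ≈ 2.8738e-6
r - f(250) = 1/347973 - (8 + 250² + 6*250) = 1/347973 - (8 + 62500 + 1500) = 1/347973 - 1*64008 = 1/347973 - 64008 = -22273055783/347973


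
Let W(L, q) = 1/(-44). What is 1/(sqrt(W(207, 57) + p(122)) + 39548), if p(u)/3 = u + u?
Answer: 1740112/68817917169 - 2*sqrt(354277)/68817917169 ≈ 2.5268e-5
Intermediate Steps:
W(L, q) = -1/44
p(u) = 6*u (p(u) = 3*(u + u) = 3*(2*u) = 6*u)
1/(sqrt(W(207, 57) + p(122)) + 39548) = 1/(sqrt(-1/44 + 6*122) + 39548) = 1/(sqrt(-1/44 + 732) + 39548) = 1/(sqrt(32207/44) + 39548) = 1/(sqrt(354277)/22 + 39548) = 1/(39548 + sqrt(354277)/22)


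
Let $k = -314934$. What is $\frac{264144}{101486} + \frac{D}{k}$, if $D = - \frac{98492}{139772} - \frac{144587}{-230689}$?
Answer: $\frac{167643772028189509427}{64409921221644647187} \approx 2.6028$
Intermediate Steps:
$D = - \frac{627951706}{8060965727}$ ($D = \left(-98492\right) \frac{1}{139772} - - \frac{144587}{230689} = - \frac{24623}{34943} + \frac{144587}{230689} = - \frac{627951706}{8060965727} \approx -0.0779$)
$\frac{264144}{101486} + \frac{D}{k} = \frac{264144}{101486} - \frac{627951706}{8060965727 \left(-314934\right)} = 264144 \cdot \frac{1}{101486} - - \frac{313975853}{1269336090133509} = \frac{132072}{50743} + \frac{313975853}{1269336090133509} = \frac{167643772028189509427}{64409921221644647187}$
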